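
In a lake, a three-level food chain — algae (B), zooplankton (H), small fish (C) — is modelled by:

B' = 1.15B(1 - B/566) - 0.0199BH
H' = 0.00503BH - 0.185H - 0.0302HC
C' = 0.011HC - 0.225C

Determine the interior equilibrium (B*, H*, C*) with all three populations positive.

B* ≈ 366, H* ≈ 20.5, C* ≈ 54.8

From dC/dt = 0: 0.011H* = 0.225, so H* = 20.5.
From dB/dt = 0: 1.15(1 - B*/566) = 0.0199·20.5, giving B* = 566·(1 - 0.354) = 366.
From dH/dt = 0: 0.00503·366 - 0.185 = 0.0302C*, so C* = 1.65/0.0302 = 54.8.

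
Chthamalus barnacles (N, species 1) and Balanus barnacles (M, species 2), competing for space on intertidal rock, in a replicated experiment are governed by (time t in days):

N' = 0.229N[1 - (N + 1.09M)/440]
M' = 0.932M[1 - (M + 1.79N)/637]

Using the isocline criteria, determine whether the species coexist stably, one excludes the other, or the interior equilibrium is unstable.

Compare the nullcline intercepts: K1/α12 = 440/1.09 = 404 < K2 = 637; K2/α21 = 637/1.79 = 356 < K1 = 440.
Since both are reversed, neither can invade when rare; the interior point is a saddle.

unstable coexistence (outcome depends on initial conditions)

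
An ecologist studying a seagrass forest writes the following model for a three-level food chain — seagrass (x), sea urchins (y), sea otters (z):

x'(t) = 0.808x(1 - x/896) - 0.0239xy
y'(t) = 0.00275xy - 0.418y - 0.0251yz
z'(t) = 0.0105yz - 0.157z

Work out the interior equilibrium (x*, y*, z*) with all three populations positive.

From dz/dt = 0: 0.0105y* = 0.157, so y* = 15.
From dx/dt = 0: 0.808(1 - x*/896) = 0.0239·15, giving x* = 896·(1 - 0.442) = 500.
From dy/dt = 0: 0.00275·500 - 0.418 = 0.0251z*, so z* = 0.956/0.0251 = 38.1.

x* ≈ 500, y* ≈ 15, z* ≈ 38.1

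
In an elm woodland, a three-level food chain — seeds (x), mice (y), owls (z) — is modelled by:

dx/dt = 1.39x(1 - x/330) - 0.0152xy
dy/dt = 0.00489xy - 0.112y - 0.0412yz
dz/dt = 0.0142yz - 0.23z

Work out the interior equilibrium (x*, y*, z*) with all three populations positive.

From dz/dt = 0: 0.0142y* = 0.23, so y* = 16.2.
From dx/dt = 0: 1.39(1 - x*/330) = 0.0152·16.2, giving x* = 330·(1 - 0.177) = 272.
From dy/dt = 0: 0.00489·272 - 0.112 = 0.0412z*, so z* = 1.22/0.0412 = 29.5.

x* ≈ 272, y* ≈ 16.2, z* ≈ 29.5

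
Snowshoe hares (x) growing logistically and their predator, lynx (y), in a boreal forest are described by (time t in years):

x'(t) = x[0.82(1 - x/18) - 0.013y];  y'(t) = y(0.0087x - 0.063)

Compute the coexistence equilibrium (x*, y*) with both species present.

x* ≈ 7.24, y* ≈ 37.7

From dy/dt = 0 with y > 0: 0.0087x* = 0.063, so x* = 7.24.
Substitute into dx/dt = 0: 0.82(1 - 7.24/18) = 0.013y*.
The bracket is 0.598, giving y* = 0.49/0.013 = 37.7.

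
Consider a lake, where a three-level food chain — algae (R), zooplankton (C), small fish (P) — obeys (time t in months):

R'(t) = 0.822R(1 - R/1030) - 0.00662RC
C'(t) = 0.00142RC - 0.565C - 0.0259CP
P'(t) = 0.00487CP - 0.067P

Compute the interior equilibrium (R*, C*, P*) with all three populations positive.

From dP/dt = 0: 0.00487C* = 0.067, so C* = 13.8.
From dR/dt = 0: 0.822(1 - R*/1030) = 0.00662·13.8, giving R* = 1030·(1 - 0.111) = 916.
From dC/dt = 0: 0.00142·916 - 0.565 = 0.0259P*, so P* = 0.736/0.0259 = 28.4.

R* ≈ 916, C* ≈ 13.8, P* ≈ 28.4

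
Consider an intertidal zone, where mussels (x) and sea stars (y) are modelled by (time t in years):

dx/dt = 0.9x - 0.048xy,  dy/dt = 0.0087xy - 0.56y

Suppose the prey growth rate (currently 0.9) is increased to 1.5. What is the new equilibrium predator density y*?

At the interior fixed point, setting dx/dt = 0 with x > 0 fixes y* = (prey growth rate)/(xy coefficient) — independent of the other coefficients.
With the change, y* = 1.5/0.048 = 31.2; it rises from 18.8.

y* ≈ 31.2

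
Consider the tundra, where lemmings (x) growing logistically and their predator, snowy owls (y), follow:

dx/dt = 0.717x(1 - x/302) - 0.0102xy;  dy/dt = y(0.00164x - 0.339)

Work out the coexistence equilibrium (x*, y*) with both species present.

x* ≈ 207, y* ≈ 22.2

From dy/dt = 0 with y > 0: 0.00164x* = 0.339, so x* = 207.
Substitute into dx/dt = 0: 0.717(1 - 207/302) = 0.0102y*.
The bracket is 0.316, giving y* = 0.226/0.0102 = 22.2.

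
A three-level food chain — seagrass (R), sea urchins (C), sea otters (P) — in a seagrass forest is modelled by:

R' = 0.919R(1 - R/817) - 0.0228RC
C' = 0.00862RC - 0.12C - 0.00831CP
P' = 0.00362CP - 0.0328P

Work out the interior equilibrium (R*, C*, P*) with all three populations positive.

R* ≈ 633, C* ≈ 9.06, P* ≈ 643

From dP/dt = 0: 0.00362C* = 0.0328, so C* = 9.06.
From dR/dt = 0: 0.919(1 - R*/817) = 0.0228·9.06, giving R* = 817·(1 - 0.225) = 633.
From dC/dt = 0: 0.00862·633 - 0.12 = 0.00831P*, so P* = 5.34/0.00831 = 643.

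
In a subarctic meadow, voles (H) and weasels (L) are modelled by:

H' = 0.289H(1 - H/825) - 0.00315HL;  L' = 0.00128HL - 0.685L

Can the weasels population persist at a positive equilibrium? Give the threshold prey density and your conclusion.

The predator equation gives dL/dt > 0 only when H > 0.685/0.00128 = 535.
Without the predator, H → K = 825. Since 825 > 535, the predator can invade and persist.

Threshold H = 535; K > 535, so yes, the predator persists.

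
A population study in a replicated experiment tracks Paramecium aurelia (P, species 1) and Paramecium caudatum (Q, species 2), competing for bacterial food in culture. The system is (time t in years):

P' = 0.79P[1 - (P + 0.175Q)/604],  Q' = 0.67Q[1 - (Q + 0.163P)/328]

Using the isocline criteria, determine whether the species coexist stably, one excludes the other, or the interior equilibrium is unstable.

stable coexistence

Compare the nullcline intercepts: K1/α12 = 604/0.175 = 3450 > K2 = 328; K2/α21 = 328/0.163 = 2010 > K1 = 604.
Since both inequalities hold, each species can invade when rare, so the interior equilibrium is stable.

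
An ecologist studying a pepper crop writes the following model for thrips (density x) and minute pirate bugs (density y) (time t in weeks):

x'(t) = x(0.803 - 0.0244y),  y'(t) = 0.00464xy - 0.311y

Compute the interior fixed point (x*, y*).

Set dy/dt = 0 with y > 0: 0.00464x - 0.311 = 0, so x* = 0.311/0.00464 = 67.
Set dx/dt = 0 with x > 0: 0.803 - 0.0244y = 0, so y* = 0.803/0.0244 = 32.9.

x* ≈ 67, y* ≈ 32.9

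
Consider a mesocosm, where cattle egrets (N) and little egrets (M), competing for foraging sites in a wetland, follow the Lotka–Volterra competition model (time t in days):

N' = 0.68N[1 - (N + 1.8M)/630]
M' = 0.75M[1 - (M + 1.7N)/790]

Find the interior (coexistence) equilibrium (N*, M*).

N* ≈ 384, M* ≈ 136

Setting both brackets to zero gives the nullclines N + 1.8M = 630 and 1.7N + M = 790.
Substituting M = 790 - 1.7N into the first: N(1 - 1.8·1.7) = 630 - 1.8·790.
So N* = -792/-2.06 = 384, and then M* = 790 - 1.7·384 = 136.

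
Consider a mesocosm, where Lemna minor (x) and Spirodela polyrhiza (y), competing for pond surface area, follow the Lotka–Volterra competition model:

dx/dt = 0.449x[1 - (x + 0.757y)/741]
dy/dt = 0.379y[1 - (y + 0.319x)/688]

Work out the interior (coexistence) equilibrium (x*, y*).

Setting both brackets to zero gives the nullclines x + 0.757y = 741 and 0.319x + y = 688.
Substituting y = 688 - 0.319x into the first: x(1 - 0.757·0.319) = 741 - 0.757·688.
So x* = 220/0.759 = 290, and then y* = 688 - 0.319·290 = 595.

x* ≈ 290, y* ≈ 595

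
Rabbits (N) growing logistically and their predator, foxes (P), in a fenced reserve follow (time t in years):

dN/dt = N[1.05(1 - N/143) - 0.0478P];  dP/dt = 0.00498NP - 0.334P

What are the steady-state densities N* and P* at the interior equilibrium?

From dP/dt = 0 with P > 0: 0.00498N* = 0.334, so N* = 67.1.
Substitute into dN/dt = 0: 1.05(1 - 67.1/143) = 0.0478P*.
The bracket is 0.531, giving P* = 0.558/0.0478 = 11.7.

N* ≈ 67.1, P* ≈ 11.7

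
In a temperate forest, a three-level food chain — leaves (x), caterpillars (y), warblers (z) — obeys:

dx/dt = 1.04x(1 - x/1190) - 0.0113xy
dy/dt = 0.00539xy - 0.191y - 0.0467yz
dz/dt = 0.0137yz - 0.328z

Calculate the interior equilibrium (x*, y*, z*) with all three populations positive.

x* ≈ 880, y* ≈ 23.9, z* ≈ 97.5

From dz/dt = 0: 0.0137y* = 0.328, so y* = 23.9.
From dx/dt = 0: 1.04(1 - x*/1190) = 0.0113·23.9, giving x* = 1190·(1 - 0.26) = 880.
From dy/dt = 0: 0.00539·880 - 0.191 = 0.0467z*, so z* = 4.55/0.0467 = 97.5.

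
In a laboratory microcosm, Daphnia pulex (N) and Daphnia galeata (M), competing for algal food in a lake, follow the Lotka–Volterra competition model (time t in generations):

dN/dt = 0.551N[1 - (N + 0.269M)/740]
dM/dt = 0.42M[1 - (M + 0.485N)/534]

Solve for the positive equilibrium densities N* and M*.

Setting both brackets to zero gives the nullclines N + 0.269M = 740 and 0.485N + M = 534.
Substituting M = 534 - 0.485N into the first: N(1 - 0.269·0.485) = 740 - 0.269·534.
So N* = 596/0.87 = 686, and then M* = 534 - 0.485·686 = 201.

N* ≈ 686, M* ≈ 201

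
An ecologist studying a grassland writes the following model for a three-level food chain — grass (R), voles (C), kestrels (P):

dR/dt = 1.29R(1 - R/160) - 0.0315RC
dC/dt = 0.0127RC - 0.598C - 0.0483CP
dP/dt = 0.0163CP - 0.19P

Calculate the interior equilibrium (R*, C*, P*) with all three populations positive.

From dP/dt = 0: 0.0163C* = 0.19, so C* = 11.7.
From dR/dt = 0: 1.29(1 - R*/160) = 0.0315·11.7, giving R* = 160·(1 - 0.285) = 114.
From dC/dt = 0: 0.0127·114 - 0.598 = 0.0483P*, so P* = 0.856/0.0483 = 17.7.

R* ≈ 114, C* ≈ 11.7, P* ≈ 17.7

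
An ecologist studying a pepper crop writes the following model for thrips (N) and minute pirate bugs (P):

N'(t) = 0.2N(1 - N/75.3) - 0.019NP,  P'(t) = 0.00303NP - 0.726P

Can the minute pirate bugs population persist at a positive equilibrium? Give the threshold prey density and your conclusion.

The predator equation gives dP/dt > 0 only when N > 0.726/0.00303 = 240.
Without the predator, N → K = 75.3. Since 75.3 < 240, the predator cannot invade.

Threshold N = 240; K < 240, so no, the predator goes extinct.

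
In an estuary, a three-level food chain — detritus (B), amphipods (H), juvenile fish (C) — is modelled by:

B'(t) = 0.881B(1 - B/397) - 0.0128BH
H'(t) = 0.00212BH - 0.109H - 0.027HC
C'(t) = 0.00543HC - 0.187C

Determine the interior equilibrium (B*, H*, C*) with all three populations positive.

B* ≈ 198, H* ≈ 34.4, C* ≈ 11.5

From dC/dt = 0: 0.00543H* = 0.187, so H* = 34.4.
From dB/dt = 0: 0.881(1 - B*/397) = 0.0128·34.4, giving B* = 397·(1 - 0.5) = 198.
From dH/dt = 0: 0.00212·198 - 0.109 = 0.027C*, so C* = 0.312/0.027 = 11.5.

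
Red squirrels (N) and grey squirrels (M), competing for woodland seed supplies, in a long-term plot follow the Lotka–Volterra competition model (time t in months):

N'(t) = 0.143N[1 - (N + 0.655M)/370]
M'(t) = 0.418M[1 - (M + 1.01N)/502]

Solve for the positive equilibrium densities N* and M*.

Setting both brackets to zero gives the nullclines N + 0.655M = 370 and 1.01N + M = 502.
Substituting M = 502 - 1.01N into the first: N(1 - 0.655·1.01) = 370 - 0.655·502.
So N* = 41.2/0.338 = 122, and then M* = 502 - 1.01·122 = 379.

N* ≈ 122, M* ≈ 379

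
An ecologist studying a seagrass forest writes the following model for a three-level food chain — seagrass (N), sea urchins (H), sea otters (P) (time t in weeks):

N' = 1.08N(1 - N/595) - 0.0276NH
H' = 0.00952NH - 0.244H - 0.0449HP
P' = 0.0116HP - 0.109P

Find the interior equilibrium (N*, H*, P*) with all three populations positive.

From dP/dt = 0: 0.0116H* = 0.109, so H* = 9.4.
From dN/dt = 0: 1.08(1 - N*/595) = 0.0276·9.4, giving N* = 595·(1 - 0.24) = 452.
From dH/dt = 0: 0.00952·452 - 0.244 = 0.0449P*, so P* = 4.06/0.0449 = 90.4.

N* ≈ 452, H* ≈ 9.4, P* ≈ 90.4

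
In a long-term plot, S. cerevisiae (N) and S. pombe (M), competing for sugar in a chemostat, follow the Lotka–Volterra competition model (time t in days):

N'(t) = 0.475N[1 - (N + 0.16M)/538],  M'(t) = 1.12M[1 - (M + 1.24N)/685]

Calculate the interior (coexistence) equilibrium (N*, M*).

N* ≈ 534, M* ≈ 22.3

Setting both brackets to zero gives the nullclines N + 0.16M = 538 and 1.24N + M = 685.
Substituting M = 685 - 1.24N into the first: N(1 - 0.16·1.24) = 538 - 0.16·685.
So N* = 428/0.802 = 534, and then M* = 685 - 1.24·534 = 22.3.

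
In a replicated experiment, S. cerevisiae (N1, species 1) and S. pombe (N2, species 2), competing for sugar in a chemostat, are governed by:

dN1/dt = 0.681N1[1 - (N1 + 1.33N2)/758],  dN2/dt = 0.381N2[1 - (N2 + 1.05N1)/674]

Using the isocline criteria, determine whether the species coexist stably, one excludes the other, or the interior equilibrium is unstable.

unstable coexistence (outcome depends on initial conditions)

Compare the nullcline intercepts: K1/α12 = 758/1.33 = 570 < K2 = 674; K2/α21 = 674/1.05 = 642 < K1 = 758.
Since both are reversed, neither can invade when rare; the interior point is a saddle.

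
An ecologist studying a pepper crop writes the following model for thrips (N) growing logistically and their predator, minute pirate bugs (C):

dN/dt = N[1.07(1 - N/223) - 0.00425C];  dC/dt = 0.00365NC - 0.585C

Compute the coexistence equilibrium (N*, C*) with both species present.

N* ≈ 160, C* ≈ 70.8

From dC/dt = 0 with C > 0: 0.00365N* = 0.585, so N* = 160.
Substitute into dN/dt = 0: 1.07(1 - 160/223) = 0.00425C*.
The bracket is 0.281, giving C* = 0.301/0.00425 = 70.8.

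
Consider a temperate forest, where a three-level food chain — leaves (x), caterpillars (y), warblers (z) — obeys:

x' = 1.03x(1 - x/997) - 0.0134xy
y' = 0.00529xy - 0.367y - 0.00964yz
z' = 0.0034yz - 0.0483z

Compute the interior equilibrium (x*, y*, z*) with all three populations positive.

From dz/dt = 0: 0.0034y* = 0.0483, so y* = 14.2.
From dx/dt = 0: 1.03(1 - x*/997) = 0.0134·14.2, giving x* = 997·(1 - 0.185) = 813.
From dy/dt = 0: 0.00529·813 - 0.367 = 0.00964z*, so z* = 3.93/0.00964 = 408.

x* ≈ 813, y* ≈ 14.2, z* ≈ 408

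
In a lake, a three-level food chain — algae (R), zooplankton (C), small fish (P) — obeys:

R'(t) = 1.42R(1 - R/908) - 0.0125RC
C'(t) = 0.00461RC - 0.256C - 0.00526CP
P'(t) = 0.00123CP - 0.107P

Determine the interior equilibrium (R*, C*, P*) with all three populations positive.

From dP/dt = 0: 0.00123C* = 0.107, so C* = 87.
From dR/dt = 0: 1.42(1 - R*/908) = 0.0125·87, giving R* = 908·(1 - 0.766) = 213.
From dC/dt = 0: 0.00461·213 - 0.256 = 0.00526P*, so P* = 0.724/0.00526 = 138.

R* ≈ 213, C* ≈ 87, P* ≈ 138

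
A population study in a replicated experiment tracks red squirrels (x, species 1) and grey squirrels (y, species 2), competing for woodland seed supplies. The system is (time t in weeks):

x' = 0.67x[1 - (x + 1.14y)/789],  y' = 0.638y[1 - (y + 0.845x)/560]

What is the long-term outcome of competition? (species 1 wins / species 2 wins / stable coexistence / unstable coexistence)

Compare the nullcline intercepts: K1/α12 = 789/1.14 = 692 > K2 = 560; K2/α21 = 560/0.845 = 663 < K1 = 789.
Since the inequalities point opposite ways, species 1 can invade but species 2 cannot.

species 1 excludes species 2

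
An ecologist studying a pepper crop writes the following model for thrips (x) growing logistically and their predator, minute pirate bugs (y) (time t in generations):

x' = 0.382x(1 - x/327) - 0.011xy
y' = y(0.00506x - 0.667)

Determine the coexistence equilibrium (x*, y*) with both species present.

x* ≈ 132, y* ≈ 20.7

From dy/dt = 0 with y > 0: 0.00506x* = 0.667, so x* = 132.
Substitute into dx/dt = 0: 0.382(1 - 132/327) = 0.011y*.
The bracket is 0.597, giving y* = 0.228/0.011 = 20.7.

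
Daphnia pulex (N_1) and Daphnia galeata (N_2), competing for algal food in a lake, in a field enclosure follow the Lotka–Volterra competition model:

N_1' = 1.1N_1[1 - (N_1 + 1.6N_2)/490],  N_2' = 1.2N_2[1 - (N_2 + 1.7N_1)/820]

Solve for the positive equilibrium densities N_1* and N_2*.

N_1* ≈ 478, N_2* ≈ 7.56

Setting both brackets to zero gives the nullclines N_1 + 1.6N_2 = 490 and 1.7N_1 + N_2 = 820.
Substituting N_2 = 820 - 1.7N_1 into the first: N_1(1 - 1.6·1.7) = 490 - 1.6·820.
So N_1* = -822/-1.72 = 478, and then N_2* = 820 - 1.7·478 = 7.56.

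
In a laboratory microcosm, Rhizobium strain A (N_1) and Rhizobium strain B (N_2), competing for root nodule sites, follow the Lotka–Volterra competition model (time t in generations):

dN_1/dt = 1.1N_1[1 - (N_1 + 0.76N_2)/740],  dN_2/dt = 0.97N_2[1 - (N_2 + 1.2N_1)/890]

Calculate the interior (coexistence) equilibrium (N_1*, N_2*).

Setting both brackets to zero gives the nullclines N_1 + 0.76N_2 = 740 and 1.2N_1 + N_2 = 890.
Substituting N_2 = 890 - 1.2N_1 into the first: N_1(1 - 0.76·1.2) = 740 - 0.76·890.
So N_1* = 63.6/0.088 = 723, and then N_2* = 890 - 1.2·723 = 22.7.

N_1* ≈ 723, N_2* ≈ 22.7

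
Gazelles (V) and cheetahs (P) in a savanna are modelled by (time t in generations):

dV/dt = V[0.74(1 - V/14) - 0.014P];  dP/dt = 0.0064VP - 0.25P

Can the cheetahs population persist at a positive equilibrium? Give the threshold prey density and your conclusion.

The predator equation gives dP/dt > 0 only when V > 0.25/0.0064 = 39.1.
Without the predator, V → K = 14. Since 14 < 39.1, the predator cannot invade.

Threshold V = 39.1; K < 39.1, so no, the predator goes extinct.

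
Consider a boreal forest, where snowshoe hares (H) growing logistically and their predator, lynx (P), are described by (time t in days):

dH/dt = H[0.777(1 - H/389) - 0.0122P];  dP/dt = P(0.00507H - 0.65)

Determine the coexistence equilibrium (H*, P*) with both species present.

From dP/dt = 0 with P > 0: 0.00507H* = 0.65, so H* = 128.
Substitute into dH/dt = 0: 0.777(1 - 128/389) = 0.0122P*.
The bracket is 0.67, giving P* = 0.521/0.0122 = 42.7.

H* ≈ 128, P* ≈ 42.7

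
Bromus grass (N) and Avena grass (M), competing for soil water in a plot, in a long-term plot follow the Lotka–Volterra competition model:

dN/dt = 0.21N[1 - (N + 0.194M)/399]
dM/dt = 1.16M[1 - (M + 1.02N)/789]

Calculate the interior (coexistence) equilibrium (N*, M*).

N* ≈ 307, M* ≈ 476

Setting both brackets to zero gives the nullclines N + 0.194M = 399 and 1.02N + M = 789.
Substituting M = 789 - 1.02N into the first: N(1 - 0.194·1.02) = 399 - 0.194·789.
So N* = 246/0.802 = 307, and then M* = 789 - 1.02·307 = 476.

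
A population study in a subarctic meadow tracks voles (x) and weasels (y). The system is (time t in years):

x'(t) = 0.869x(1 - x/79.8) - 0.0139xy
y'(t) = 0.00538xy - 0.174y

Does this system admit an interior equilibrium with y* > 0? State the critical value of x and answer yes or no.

The predator equation gives dy/dt > 0 only when x > 0.174/0.00538 = 32.3.
Without the predator, x → K = 79.8. Since 79.8 > 32.3, the predator can invade and persist.

Threshold x = 32.3; K > 32.3, so yes, the predator persists.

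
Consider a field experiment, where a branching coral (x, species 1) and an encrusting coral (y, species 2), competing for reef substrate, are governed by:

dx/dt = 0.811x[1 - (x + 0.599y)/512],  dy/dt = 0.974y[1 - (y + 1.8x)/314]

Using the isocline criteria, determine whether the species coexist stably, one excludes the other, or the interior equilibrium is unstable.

species 1 excludes species 2

Compare the nullcline intercepts: K1/α12 = 512/0.599 = 855 > K2 = 314; K2/α21 = 314/1.8 = 174 < K1 = 512.
Since the inequalities point opposite ways, species 1 can invade but species 2 cannot.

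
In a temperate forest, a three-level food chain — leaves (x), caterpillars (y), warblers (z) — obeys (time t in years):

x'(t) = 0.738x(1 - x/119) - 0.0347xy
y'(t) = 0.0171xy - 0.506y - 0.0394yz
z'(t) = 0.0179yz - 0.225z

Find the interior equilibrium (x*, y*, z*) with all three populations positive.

From dz/dt = 0: 0.0179y* = 0.225, so y* = 12.6.
From dx/dt = 0: 0.738(1 - x*/119) = 0.0347·12.6, giving x* = 119·(1 - 0.591) = 48.7.
From dy/dt = 0: 0.0171·48.7 - 0.506 = 0.0394z*, so z* = 0.326/0.0394 = 8.28.

x* ≈ 48.7, y* ≈ 12.6, z* ≈ 8.28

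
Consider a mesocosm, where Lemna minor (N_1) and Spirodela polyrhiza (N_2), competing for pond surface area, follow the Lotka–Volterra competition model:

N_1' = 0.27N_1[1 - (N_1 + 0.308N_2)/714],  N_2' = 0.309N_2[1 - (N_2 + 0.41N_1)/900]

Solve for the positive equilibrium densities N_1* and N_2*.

Setting both brackets to zero gives the nullclines N_1 + 0.308N_2 = 714 and 0.41N_1 + N_2 = 900.
Substituting N_2 = 900 - 0.41N_1 into the first: N_1(1 - 0.308·0.41) = 714 - 0.308·900.
So N_1* = 437/0.874 = 500, and then N_2* = 900 - 0.41·500 = 695.

N_1* ≈ 500, N_2* ≈ 695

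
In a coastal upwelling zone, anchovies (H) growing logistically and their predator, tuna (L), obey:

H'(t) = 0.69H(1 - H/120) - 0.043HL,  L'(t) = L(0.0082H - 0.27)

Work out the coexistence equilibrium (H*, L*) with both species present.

From dL/dt = 0 with L > 0: 0.0082H* = 0.27, so H* = 32.9.
Substitute into dH/dt = 0: 0.69(1 - 32.9/120) = 0.043L*.
The bracket is 0.726, giving L* = 0.501/0.043 = 11.6.

H* ≈ 32.9, L* ≈ 11.6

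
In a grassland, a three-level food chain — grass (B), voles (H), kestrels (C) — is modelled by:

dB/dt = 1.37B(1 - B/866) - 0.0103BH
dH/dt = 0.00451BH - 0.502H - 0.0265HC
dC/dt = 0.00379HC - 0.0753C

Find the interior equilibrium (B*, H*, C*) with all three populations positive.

From dC/dt = 0: 0.00379H* = 0.0753, so H* = 19.9.
From dB/dt = 0: 1.37(1 - B*/866) = 0.0103·19.9, giving B* = 866·(1 - 0.149) = 737.
From dH/dt = 0: 0.00451·737 - 0.502 = 0.0265C*, so C* = 2.82/0.0265 = 106.

B* ≈ 737, H* ≈ 19.9, C* ≈ 106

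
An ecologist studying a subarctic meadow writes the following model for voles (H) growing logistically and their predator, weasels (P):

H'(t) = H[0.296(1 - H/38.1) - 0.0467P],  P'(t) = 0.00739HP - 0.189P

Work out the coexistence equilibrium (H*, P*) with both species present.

From dP/dt = 0 with P > 0: 0.00739H* = 0.189, so H* = 25.6.
Substitute into dH/dt = 0: 0.296(1 - 25.6/38.1) = 0.0467P*.
The bracket is 0.329, giving P* = 0.0973/0.0467 = 2.08.

H* ≈ 25.6, P* ≈ 2.08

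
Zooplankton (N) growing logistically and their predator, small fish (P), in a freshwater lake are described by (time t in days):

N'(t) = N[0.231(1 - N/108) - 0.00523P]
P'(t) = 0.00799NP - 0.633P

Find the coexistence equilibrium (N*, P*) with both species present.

From dP/dt = 0 with P > 0: 0.00799N* = 0.633, so N* = 79.2.
Substitute into dN/dt = 0: 0.231(1 - 79.2/108) = 0.00523P*.
The bracket is 0.266, giving P* = 0.0615/0.00523 = 11.8.

N* ≈ 79.2, P* ≈ 11.8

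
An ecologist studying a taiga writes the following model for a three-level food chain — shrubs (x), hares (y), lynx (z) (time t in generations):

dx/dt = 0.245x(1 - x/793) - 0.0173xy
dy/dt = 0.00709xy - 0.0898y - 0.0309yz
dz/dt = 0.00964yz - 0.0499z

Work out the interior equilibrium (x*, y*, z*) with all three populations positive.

From dz/dt = 0: 0.00964y* = 0.0499, so y* = 5.18.
From dx/dt = 0: 0.245(1 - x*/793) = 0.0173·5.18, giving x* = 793·(1 - 0.366) = 503.
From dy/dt = 0: 0.00709·503 - 0.0898 = 0.0309z*, so z* = 3.48/0.0309 = 113.

x* ≈ 503, y* ≈ 5.18, z* ≈ 113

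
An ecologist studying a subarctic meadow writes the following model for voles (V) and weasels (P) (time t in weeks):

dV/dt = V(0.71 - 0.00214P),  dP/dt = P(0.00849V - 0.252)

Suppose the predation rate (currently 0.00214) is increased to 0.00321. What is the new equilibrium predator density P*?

At the interior fixed point, setting dV/dt = 0 with V > 0 fixes P* = (prey growth rate)/(VP coefficient) — independent of the other coefficients.
With the change, P* = 0.71/0.00321 = 221; it falls from 332.

P* ≈ 221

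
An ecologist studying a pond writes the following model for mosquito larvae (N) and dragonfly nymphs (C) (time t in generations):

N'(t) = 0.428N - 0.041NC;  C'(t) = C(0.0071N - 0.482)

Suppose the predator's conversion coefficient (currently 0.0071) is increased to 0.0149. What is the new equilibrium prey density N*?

At the interior fixed point, setting dC/dt = 0 with C > 0 fixes N* = (predator death rate)/(NC coefficient) — independent of the other coefficients.
With the change, N* = 0.482/0.0149 = 32.3; it falls from 67.9.

N* ≈ 32.3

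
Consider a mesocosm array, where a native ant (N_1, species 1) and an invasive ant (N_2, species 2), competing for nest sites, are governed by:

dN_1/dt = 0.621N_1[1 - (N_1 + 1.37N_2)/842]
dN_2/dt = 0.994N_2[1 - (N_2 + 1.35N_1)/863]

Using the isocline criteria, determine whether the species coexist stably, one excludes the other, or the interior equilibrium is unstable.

Compare the nullcline intercepts: K1/α12 = 842/1.37 = 615 < K2 = 863; K2/α21 = 863/1.35 = 639 < K1 = 842.
Since both are reversed, neither can invade when rare; the interior point is a saddle.

unstable coexistence (outcome depends on initial conditions)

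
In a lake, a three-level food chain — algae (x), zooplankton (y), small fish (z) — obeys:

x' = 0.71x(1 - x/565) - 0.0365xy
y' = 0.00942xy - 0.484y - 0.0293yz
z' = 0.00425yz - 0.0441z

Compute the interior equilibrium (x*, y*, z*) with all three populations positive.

From dz/dt = 0: 0.00425y* = 0.0441, so y* = 10.4.
From dx/dt = 0: 0.71(1 - x*/565) = 0.0365·10.4, giving x* = 565·(1 - 0.533) = 264.
From dy/dt = 0: 0.00942·264 - 0.484 = 0.0293z*, so z* = 2/0.0293 = 68.2.

x* ≈ 264, y* ≈ 10.4, z* ≈ 68.2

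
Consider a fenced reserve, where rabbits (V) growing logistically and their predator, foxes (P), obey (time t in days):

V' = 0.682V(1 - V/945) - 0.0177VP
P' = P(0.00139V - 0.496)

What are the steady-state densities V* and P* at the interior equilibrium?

From dP/dt = 0 with P > 0: 0.00139V* = 0.496, so V* = 357.
Substitute into dV/dt = 0: 0.682(1 - 357/945) = 0.0177P*.
The bracket is 0.622, giving P* = 0.424/0.0177 = 24.

V* ≈ 357, P* ≈ 24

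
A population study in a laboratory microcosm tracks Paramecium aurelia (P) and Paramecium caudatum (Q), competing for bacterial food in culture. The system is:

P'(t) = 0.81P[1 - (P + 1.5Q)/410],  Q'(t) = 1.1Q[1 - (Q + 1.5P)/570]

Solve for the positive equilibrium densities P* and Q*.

P* ≈ 356, Q* ≈ 36

Setting both brackets to zero gives the nullclines P + 1.5Q = 410 and 1.5P + Q = 570.
Substituting Q = 570 - 1.5P into the first: P(1 - 1.5·1.5) = 410 - 1.5·570.
So P* = -445/-1.25 = 356, and then Q* = 570 - 1.5·356 = 36.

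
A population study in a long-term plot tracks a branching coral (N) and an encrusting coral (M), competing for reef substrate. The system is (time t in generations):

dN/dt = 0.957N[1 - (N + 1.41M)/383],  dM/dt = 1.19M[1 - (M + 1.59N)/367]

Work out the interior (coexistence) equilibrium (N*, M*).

Setting both brackets to zero gives the nullclines N + 1.41M = 383 and 1.59N + M = 367.
Substituting M = 367 - 1.59N into the first: N(1 - 1.41·1.59) = 383 - 1.41·367.
So N* = -134/-1.24 = 108, and then M* = 367 - 1.59·108 = 195.

N* ≈ 108, M* ≈ 195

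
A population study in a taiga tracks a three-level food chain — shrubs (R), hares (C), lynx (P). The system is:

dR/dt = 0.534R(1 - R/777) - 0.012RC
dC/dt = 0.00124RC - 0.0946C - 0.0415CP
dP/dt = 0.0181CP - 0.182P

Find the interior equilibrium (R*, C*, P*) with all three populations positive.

R* ≈ 601, C* ≈ 10.1, P* ≈ 15.7

From dP/dt = 0: 0.0181C* = 0.182, so C* = 10.1.
From dR/dt = 0: 0.534(1 - R*/777) = 0.012·10.1, giving R* = 777·(1 - 0.226) = 601.
From dC/dt = 0: 0.00124·601 - 0.0946 = 0.0415P*, so P* = 0.651/0.0415 = 15.7.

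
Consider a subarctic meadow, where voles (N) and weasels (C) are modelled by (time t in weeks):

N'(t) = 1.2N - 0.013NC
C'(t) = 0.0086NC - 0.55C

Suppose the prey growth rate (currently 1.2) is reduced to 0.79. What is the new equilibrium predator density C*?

At the interior fixed point, setting dN/dt = 0 with N > 0 fixes C* = (prey growth rate)/(NC coefficient) — independent of the other coefficients.
With the change, C* = 0.79/0.013 = 60.8; it falls from 92.3.

C* ≈ 60.8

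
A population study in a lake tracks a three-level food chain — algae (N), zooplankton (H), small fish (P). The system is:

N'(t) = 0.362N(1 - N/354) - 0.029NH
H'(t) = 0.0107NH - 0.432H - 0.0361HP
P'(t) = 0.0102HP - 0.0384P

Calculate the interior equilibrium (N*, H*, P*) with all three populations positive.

From dP/dt = 0: 0.0102H* = 0.0384, so H* = 3.76.
From dN/dt = 0: 0.362(1 - N*/354) = 0.029·3.76, giving N* = 354·(1 - 0.302) = 247.
From dH/dt = 0: 0.0107·247 - 0.432 = 0.0361P*, so P* = 2.21/0.0361 = 61.3.

N* ≈ 247, H* ≈ 3.76, P* ≈ 61.3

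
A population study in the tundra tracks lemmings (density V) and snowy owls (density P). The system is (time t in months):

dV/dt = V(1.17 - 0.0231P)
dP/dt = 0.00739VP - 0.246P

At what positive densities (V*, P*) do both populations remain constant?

V* ≈ 33.3, P* ≈ 50.6

Set dP/dt = 0 with P > 0: 0.00739V - 0.246 = 0, so V* = 0.246/0.00739 = 33.3.
Set dV/dt = 0 with V > 0: 1.17 - 0.0231P = 0, so P* = 1.17/0.0231 = 50.6.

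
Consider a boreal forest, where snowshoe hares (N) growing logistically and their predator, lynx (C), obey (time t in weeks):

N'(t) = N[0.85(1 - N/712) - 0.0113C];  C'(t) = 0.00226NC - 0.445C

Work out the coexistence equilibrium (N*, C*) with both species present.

N* ≈ 197, C* ≈ 54.4

From dC/dt = 0 with C > 0: 0.00226N* = 0.445, so N* = 197.
Substitute into dN/dt = 0: 0.85(1 - 197/712) = 0.0113C*.
The bracket is 0.723, giving C* = 0.615/0.0113 = 54.4.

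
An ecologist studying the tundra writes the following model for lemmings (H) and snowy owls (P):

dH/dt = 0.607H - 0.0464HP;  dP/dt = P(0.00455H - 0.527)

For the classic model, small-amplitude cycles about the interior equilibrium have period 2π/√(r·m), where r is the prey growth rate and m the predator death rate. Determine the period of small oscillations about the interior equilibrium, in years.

Here r = 0.607 and m = 0.527, so r·m = 0.32.
ω = √0.32 = 0.566 per year, hence T = 2π/ω ≈ 11.1 years.

T ≈ 11.1 years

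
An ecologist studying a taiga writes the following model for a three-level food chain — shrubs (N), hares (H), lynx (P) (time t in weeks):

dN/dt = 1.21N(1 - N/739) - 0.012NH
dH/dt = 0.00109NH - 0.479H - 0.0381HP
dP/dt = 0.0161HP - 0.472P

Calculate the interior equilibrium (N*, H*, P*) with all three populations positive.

From dP/dt = 0: 0.0161H* = 0.472, so H* = 29.3.
From dN/dt = 0: 1.21(1 - N*/739) = 0.012·29.3, giving N* = 739·(1 - 0.291) = 524.
From dH/dt = 0: 0.00109·524 - 0.479 = 0.0381P*, so P* = 0.0923/0.0381 = 2.42.

N* ≈ 524, H* ≈ 29.3, P* ≈ 2.42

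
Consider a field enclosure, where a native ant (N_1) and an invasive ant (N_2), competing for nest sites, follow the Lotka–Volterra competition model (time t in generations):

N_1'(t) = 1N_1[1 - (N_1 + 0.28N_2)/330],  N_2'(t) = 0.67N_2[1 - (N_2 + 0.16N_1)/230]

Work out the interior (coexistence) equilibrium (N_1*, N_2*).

N_1* ≈ 278, N_2* ≈ 186

Setting both brackets to zero gives the nullclines N_1 + 0.28N_2 = 330 and 0.16N_1 + N_2 = 230.
Substituting N_2 = 230 - 0.16N_1 into the first: N_1(1 - 0.28·0.16) = 330 - 0.28·230.
So N_1* = 266/0.955 = 278, and then N_2* = 230 - 0.16·278 = 186.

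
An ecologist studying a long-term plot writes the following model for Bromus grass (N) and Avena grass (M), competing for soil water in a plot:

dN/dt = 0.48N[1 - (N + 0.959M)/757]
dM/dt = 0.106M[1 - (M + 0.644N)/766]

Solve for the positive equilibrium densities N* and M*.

Setting both brackets to zero gives the nullclines N + 0.959M = 757 and 0.644N + M = 766.
Substituting M = 766 - 0.644N into the first: N(1 - 0.959·0.644) = 757 - 0.959·766.
So N* = 22.4/0.382 = 58.6, and then M* = 766 - 0.644·58.6 = 728.

N* ≈ 58.6, M* ≈ 728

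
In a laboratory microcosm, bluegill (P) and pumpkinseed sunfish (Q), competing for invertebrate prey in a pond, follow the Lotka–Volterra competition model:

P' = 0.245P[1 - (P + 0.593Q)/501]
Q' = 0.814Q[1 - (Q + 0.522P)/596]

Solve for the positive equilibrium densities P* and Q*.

Setting both brackets to zero gives the nullclines P + 0.593Q = 501 and 0.522P + Q = 596.
Substituting Q = 596 - 0.522P into the first: P(1 - 0.593·0.522) = 501 - 0.593·596.
So P* = 148/0.69 = 214, and then Q* = 596 - 0.522·214 = 484.

P* ≈ 214, Q* ≈ 484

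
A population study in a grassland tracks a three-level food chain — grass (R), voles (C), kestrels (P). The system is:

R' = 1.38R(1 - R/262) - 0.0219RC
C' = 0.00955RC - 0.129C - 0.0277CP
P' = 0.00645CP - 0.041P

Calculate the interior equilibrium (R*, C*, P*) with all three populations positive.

R* ≈ 236, C* ≈ 6.36, P* ≈ 76.6

From dP/dt = 0: 0.00645C* = 0.041, so C* = 6.36.
From dR/dt = 0: 1.38(1 - R*/262) = 0.0219·6.36, giving R* = 262·(1 - 0.101) = 236.
From dC/dt = 0: 0.00955·236 - 0.129 = 0.0277P*, so P* = 2.12/0.0277 = 76.6.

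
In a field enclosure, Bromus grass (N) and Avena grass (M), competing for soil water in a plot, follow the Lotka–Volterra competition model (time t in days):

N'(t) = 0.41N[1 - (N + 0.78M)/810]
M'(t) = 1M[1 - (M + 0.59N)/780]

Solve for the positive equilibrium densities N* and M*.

N* ≈ 373, M* ≈ 560

Setting both brackets to zero gives the nullclines N + 0.78M = 810 and 0.59N + M = 780.
Substituting M = 780 - 0.59N into the first: N(1 - 0.78·0.59) = 810 - 0.78·780.
So N* = 202/0.54 = 373, and then M* = 780 - 0.59·373 = 560.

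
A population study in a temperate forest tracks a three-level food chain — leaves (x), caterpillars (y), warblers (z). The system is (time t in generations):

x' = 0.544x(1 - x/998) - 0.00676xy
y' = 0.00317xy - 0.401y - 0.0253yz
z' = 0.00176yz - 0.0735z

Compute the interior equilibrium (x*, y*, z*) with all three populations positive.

x* ≈ 480, y* ≈ 41.8, z* ≈ 44.3

From dz/dt = 0: 0.00176y* = 0.0735, so y* = 41.8.
From dx/dt = 0: 0.544(1 - x*/998) = 0.00676·41.8, giving x* = 998·(1 - 0.519) = 480.
From dy/dt = 0: 0.00317·480 - 0.401 = 0.0253z*, so z* = 1.12/0.0253 = 44.3.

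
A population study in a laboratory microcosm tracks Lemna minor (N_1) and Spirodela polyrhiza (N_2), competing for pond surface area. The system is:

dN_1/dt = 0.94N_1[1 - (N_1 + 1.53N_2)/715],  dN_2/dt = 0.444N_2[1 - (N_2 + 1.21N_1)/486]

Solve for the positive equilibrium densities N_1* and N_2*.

Setting both brackets to zero gives the nullclines N_1 + 1.53N_2 = 715 and 1.21N_1 + N_2 = 486.
Substituting N_2 = 486 - 1.21N_1 into the first: N_1(1 - 1.53·1.21) = 715 - 1.53·486.
So N_1* = -28.6/-0.851 = 33.6, and then N_2* = 486 - 1.21·33.6 = 445.

N_1* ≈ 33.6, N_2* ≈ 445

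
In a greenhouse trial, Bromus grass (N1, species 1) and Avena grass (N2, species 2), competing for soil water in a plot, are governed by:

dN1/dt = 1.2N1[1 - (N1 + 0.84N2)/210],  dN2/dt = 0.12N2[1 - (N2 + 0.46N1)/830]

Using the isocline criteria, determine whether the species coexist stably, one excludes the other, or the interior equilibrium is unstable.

Compare the nullcline intercepts: K1/α12 = 210/0.84 = 250 < K2 = 830; K2/α21 = 830/0.46 = 1800 > K1 = 210.
Since the inequalities point opposite ways, species 2 can invade but species 1 cannot.

species 2 excludes species 1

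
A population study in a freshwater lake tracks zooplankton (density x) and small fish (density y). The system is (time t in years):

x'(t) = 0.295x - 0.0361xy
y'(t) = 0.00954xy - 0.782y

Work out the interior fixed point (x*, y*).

x* ≈ 82, y* ≈ 8.17

Set dy/dt = 0 with y > 0: 0.00954x - 0.782 = 0, so x* = 0.782/0.00954 = 82.
Set dx/dt = 0 with x > 0: 0.295 - 0.0361y = 0, so y* = 0.295/0.0361 = 8.17.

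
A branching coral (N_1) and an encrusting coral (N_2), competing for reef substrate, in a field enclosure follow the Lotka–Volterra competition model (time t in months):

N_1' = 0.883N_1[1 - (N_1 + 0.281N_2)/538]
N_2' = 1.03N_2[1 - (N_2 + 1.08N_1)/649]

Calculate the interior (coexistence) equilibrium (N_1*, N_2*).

Setting both brackets to zero gives the nullclines N_1 + 0.281N_2 = 538 and 1.08N_1 + N_2 = 649.
Substituting N_2 = 649 - 1.08N_1 into the first: N_1(1 - 0.281·1.08) = 538 - 0.281·649.
So N_1* = 356/0.697 = 511, and then N_2* = 649 - 1.08·511 = 97.6.

N_1* ≈ 511, N_2* ≈ 97.6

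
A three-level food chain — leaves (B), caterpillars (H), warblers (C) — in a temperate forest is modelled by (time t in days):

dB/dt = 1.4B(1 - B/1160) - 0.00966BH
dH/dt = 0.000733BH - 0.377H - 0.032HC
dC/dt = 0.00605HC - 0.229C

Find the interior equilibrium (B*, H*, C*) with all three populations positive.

From dC/dt = 0: 0.00605H* = 0.229, so H* = 37.9.
From dB/dt = 0: 1.4(1 - B*/1160) = 0.00966·37.9, giving B* = 1160·(1 - 0.261) = 857.
From dH/dt = 0: 0.000733·857 - 0.377 = 0.032C*, so C* = 0.251/0.032 = 7.85.

B* ≈ 857, H* ≈ 37.9, C* ≈ 7.85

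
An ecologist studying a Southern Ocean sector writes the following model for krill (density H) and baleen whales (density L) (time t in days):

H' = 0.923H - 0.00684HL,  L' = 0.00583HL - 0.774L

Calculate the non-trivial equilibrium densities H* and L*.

H* ≈ 133, L* ≈ 135

Set dL/dt = 0 with L > 0: 0.00583H - 0.774 = 0, so H* = 0.774/0.00583 = 133.
Set dH/dt = 0 with H > 0: 0.923 - 0.00684L = 0, so L* = 0.923/0.00684 = 135.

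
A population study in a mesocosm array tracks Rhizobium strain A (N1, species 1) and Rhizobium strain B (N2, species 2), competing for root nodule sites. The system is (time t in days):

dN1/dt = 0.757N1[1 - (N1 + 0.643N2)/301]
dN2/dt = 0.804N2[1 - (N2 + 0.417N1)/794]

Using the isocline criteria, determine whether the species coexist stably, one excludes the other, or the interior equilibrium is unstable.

Compare the nullcline intercepts: K1/α12 = 301/0.643 = 468 < K2 = 794; K2/α21 = 794/0.417 = 1900 > K1 = 301.
Since the inequalities point opposite ways, species 2 can invade but species 1 cannot.

species 2 excludes species 1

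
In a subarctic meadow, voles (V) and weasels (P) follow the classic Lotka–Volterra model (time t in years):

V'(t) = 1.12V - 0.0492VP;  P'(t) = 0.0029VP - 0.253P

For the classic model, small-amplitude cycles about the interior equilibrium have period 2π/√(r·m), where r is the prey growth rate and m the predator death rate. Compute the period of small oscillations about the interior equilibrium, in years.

T ≈ 11.8 years

Here r = 1.12 and m = 0.253, so r·m = 0.283.
ω = √0.283 = 0.532 per year, hence T = 2π/ω ≈ 11.8 years.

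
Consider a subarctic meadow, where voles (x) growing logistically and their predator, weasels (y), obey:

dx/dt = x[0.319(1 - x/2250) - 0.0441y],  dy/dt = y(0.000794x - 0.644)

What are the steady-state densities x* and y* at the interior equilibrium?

x* ≈ 811, y* ≈ 4.63

From dy/dt = 0 with y > 0: 0.000794x* = 0.644, so x* = 811.
Substitute into dx/dt = 0: 0.319(1 - 811/2250) = 0.0441y*.
The bracket is 0.64, giving y* = 0.204/0.0441 = 4.63.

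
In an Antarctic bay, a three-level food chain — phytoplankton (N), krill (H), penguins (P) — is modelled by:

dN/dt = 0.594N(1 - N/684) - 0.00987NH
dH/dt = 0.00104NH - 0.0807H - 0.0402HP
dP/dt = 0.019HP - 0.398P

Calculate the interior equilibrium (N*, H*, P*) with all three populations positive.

N* ≈ 446, H* ≈ 20.9, P* ≈ 9.53

From dP/dt = 0: 0.019H* = 0.398, so H* = 20.9.
From dN/dt = 0: 0.594(1 - N*/684) = 0.00987·20.9, giving N* = 684·(1 - 0.348) = 446.
From dH/dt = 0: 0.00104·446 - 0.0807 = 0.0402P*, so P* = 0.383/0.0402 = 9.53.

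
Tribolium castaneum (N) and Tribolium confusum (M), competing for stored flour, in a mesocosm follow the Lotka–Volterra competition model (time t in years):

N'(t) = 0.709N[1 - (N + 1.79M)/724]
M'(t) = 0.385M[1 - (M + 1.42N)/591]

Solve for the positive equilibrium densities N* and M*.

N* ≈ 217, M* ≈ 283

Setting both brackets to zero gives the nullclines N + 1.79M = 724 and 1.42N + M = 591.
Substituting M = 591 - 1.42N into the first: N(1 - 1.79·1.42) = 724 - 1.79·591.
So N* = -334/-1.54 = 217, and then M* = 591 - 1.42·217 = 283.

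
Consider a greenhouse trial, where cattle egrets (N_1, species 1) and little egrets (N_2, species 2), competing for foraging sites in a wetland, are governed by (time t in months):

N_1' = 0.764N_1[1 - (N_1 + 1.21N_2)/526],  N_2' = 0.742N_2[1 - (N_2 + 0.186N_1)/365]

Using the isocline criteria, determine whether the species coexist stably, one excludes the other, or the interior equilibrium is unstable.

stable coexistence

Compare the nullcline intercepts: K1/α12 = 526/1.21 = 435 > K2 = 365; K2/α21 = 365/0.186 = 1960 > K1 = 526.
Since both inequalities hold, each species can invade when rare, so the interior equilibrium is stable.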